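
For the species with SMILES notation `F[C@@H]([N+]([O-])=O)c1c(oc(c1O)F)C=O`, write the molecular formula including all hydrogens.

C6H3F2NO5

Heavy atoms from the SMILES: 6 C, 2 F, 1 N, 5 O.
Implicit hydrogens by atom environment:
  4 × C (aromatic): no H
  2 × C: 1 H each → 2
  2 × F: no H
  2 × O: no H
  1 × N (charge +1): no H
  1 × O: 1 H
  1 × O (aromatic): no H
  1 × O (charge -1): no H
  Total hydrogens = 3.
Molecular formula: C6H3F2NO5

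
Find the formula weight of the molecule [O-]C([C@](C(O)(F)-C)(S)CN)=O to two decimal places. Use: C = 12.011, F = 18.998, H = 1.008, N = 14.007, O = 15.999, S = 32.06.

Molecular formula: C5H9FNO3S-.
M = 5×12.011 + 1×18.998 + 9×1.008 + 1×14.007 + 3×15.999 + 1×32.06 = 182.19 g/mol.

182.19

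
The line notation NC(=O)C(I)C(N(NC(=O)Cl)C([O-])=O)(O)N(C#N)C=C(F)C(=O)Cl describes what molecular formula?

Heavy atoms from the SMILES: 9 C, 2 Cl, 1 F, 1 I, 5 N, 6 O.
Implicit hydrogens by atom environment:
  7 × C: no H
  4 × O: no H
  3 × N: no H
  2 × C: 1 H each → 2
  2 × Cl: no H
  1 × F: no H
  1 × I: no H
  1 × N: 2 H
  1 × N: 1 H
  1 × O: 1 H
  1 × O (charge -1): no H
  Total hydrogens = 6.
Net charge -1.
Molecular formula: C9H6Cl2FIN5O6-

C9H6Cl2FIN5O6-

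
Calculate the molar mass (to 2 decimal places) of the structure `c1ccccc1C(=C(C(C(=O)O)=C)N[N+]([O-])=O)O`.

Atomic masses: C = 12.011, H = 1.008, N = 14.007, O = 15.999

Molecular formula: C11H10N2O5.
M = 11×12.011 + 10×1.008 + 2×14.007 + 5×15.999 = 250.21 g/mol.

250.21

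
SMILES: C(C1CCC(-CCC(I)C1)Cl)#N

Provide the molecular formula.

Heavy atoms from the SMILES: 9 C, 1 Cl, 1 I, 1 N.
Implicit hydrogens by atom environment:
  5 × C: 2 H each → 10
  3 × C: 1 H each → 3
  1 × C: no H
  1 × Cl: no H
  1 × I: no H
  1 × N: no H
  Total hydrogens = 13.
Molecular formula: C9H13ClIN

C9H13ClIN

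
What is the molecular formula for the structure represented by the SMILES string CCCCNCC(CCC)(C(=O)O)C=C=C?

C13H23NO2

Heavy atoms from the SMILES: 13 C, 1 N, 2 O.
Implicit hydrogens by atom environment:
  7 × C: 2 H each → 14
  3 × C: no H
  2 × C: 3 H each → 6
  1 × C: 1 H
  1 × N: 1 H
  1 × O: 1 H
  1 × O: no H
  Total hydrogens = 23.
Molecular formula: C13H23NO2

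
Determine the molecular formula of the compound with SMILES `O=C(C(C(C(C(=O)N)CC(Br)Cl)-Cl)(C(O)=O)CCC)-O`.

Heavy atoms from the SMILES: 1 Br, 11 C, 2 Cl, 1 N, 5 O.
Implicit hydrogens by atom environment:
  4 × C: no H
  3 × C: 2 H each → 6
  3 × C: 1 H each → 3
  3 × O: no H
  2 × Cl: no H
  2 × O: 1 H each → 2
  1 × Br: no H
  1 × C: 3 H
  1 × N: 2 H
  Total hydrogens = 16.
Molecular formula: C11H16BrCl2NO5

C11H16BrCl2NO5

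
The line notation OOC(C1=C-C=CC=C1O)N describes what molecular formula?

Heavy atoms from the SMILES: 7 C, 1 N, 3 O.
Implicit hydrogens by atom environment:
  4 × C (aromatic): 1 H each → 4
  2 × C (aromatic): no H
  2 × O: 1 H each → 2
  1 × C: 1 H
  1 × N: 2 H
  1 × O: no H
  Total hydrogens = 9.
Molecular formula: C7H9NO3

C7H9NO3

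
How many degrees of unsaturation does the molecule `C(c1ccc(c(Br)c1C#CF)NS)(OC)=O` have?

7

Molecular formula from the SMILES: C10H7BrFNO2S.
DoU = (2C + 2 + N − H − X)/2 = (2·10 + 2 + 1 − 7 − 2)/2 = 14/2 = 7.
(Structurally: 1 ring(s) + 6 π bond(s) = 7.)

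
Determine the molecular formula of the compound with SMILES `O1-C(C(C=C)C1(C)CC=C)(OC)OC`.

C11H18O3

Heavy atoms from the SMILES: 11 C, 3 O.
Implicit hydrogens by atom environment:
  3 × C: 3 H each → 9
  3 × C: 2 H each → 6
  3 × C: 1 H each → 3
  3 × O: no H
  2 × C: no H
  Total hydrogens = 18.
Molecular formula: C11H18O3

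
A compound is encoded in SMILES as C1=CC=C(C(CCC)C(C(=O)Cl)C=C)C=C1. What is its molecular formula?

C14H17ClO

Heavy atoms from the SMILES: 14 C, 1 Cl, 1 O.
Implicit hydrogens by atom environment:
  5 × C (aromatic): 1 H each → 5
  3 × C: 2 H each → 6
  3 × C: 1 H each → 3
  1 × C: 3 H
  1 × C: no H
  1 × C (aromatic): no H
  1 × Cl: no H
  1 × O: no H
  Total hydrogens = 17.
Molecular formula: C14H17ClO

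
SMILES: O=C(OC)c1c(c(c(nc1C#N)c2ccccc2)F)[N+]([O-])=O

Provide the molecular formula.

Heavy atoms from the SMILES: 14 C, 1 F, 3 N, 4 O.
Implicit hydrogens by atom environment:
  6 × C (aromatic): no H
  5 × C (aromatic): 1 H each → 5
  3 × O: no H
  2 × C: no H
  1 × C: 3 H
  1 × F: no H
  1 × N (aromatic): no H
  1 × N (charge +1): no H
  1 × N: no H
  1 × O (charge -1): no H
  Total hydrogens = 8.
Molecular formula: C14H8FN3O4

C14H8FN3O4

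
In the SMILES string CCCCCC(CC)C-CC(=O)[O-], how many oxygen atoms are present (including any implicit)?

2

The symbol for oxygen appears 2 times in the SMILES.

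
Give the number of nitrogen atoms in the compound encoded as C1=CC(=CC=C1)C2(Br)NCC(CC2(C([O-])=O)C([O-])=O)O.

1

The symbol for nitrogen appears 1 time in the SMILES.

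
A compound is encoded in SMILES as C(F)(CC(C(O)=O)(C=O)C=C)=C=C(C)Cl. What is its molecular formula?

C10H10ClFO3

Heavy atoms from the SMILES: 10 C, 1 Cl, 1 F, 3 O.
Implicit hydrogens by atom environment:
  5 × C: no H
  2 × C: 2 H each → 4
  2 × C: 1 H each → 2
  2 × O: no H
  1 × C: 3 H
  1 × Cl: no H
  1 × F: no H
  1 × O: 1 H
  Total hydrogens = 10.
Molecular formula: C10H10ClFO3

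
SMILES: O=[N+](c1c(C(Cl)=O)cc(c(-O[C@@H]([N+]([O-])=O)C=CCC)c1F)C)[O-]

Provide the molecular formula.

Heavy atoms from the SMILES: 13 C, 1 Cl, 1 F, 2 N, 6 O.
Implicit hydrogens by atom environment:
  5 × C (aromatic): no H
  4 × O: no H
  3 × C: 1 H each → 3
  2 × C: 3 H each → 6
  2 × N (charge +1): no H
  2 × O (charge -1): no H
  1 × C: 2 H
  1 × C (aromatic): 1 H
  1 × C: no H
  1 × Cl: no H
  1 × F: no H
  Total hydrogens = 12.
Molecular formula: C13H12ClFN2O6

C13H12ClFN2O6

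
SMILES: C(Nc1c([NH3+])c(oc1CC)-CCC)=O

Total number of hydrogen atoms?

17

Hydrogens are implicit in SMILES; fill each atom to its normal valence:
  4 × C (aromatic): no H
  3 × C: 2 H each → 6
  2 × C: 3 H each → 6
  1 × C: 1 H
  1 × N (charge +1): 3 H
  1 × N: 1 H
  1 × O (aromatic): no H
  1 × O: no H
  Total hydrogens = 17.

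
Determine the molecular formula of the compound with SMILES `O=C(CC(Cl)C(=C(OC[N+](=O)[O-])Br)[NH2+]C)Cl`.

Heavy atoms from the SMILES: 1 Br, 7 C, 2 Cl, 2 N, 4 O.
Implicit hydrogens by atom environment:
  3 × C: no H
  3 × O: no H
  2 × C: 2 H each → 4
  2 × Cl: no H
  1 × Br: no H
  1 × C: 3 H
  1 × C: 1 H
  1 × N (charge +1): 2 H
  1 × N (charge +1): no H
  1 × O (charge -1): no H
  Total hydrogens = 10.
Net charge +1.
Molecular formula: C7H10BrCl2N2O4+

C7H10BrCl2N2O4+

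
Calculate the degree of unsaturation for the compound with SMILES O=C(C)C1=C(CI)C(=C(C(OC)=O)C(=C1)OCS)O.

Molecular formula from the SMILES: C12H13IO5S.
DoU = (2C + 2 + N − H − X)/2 = (2·12 + 2 + 0 − 13 − 1)/2 = 12/2 = 6.
(Structurally: 1 ring(s) + 5 π bond(s) = 6.)

6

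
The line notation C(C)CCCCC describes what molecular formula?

Heavy atoms from the SMILES: 7 C.
Implicit hydrogens by atom environment:
  5 × C: 2 H each → 10
  2 × C: 3 H each → 6
  Total hydrogens = 16.
Molecular formula: C7H16

C7H16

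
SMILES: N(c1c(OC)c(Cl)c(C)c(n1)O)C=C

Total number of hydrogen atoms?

11

Hydrogens are implicit in SMILES; fill each atom to its normal valence:
  5 × C (aromatic): no H
  2 × C: 3 H each → 6
  1 × C: 2 H
  1 × C: 1 H
  1 × Cl: no H
  1 × N: 1 H
  1 × N (aromatic): no H
  1 × O: 1 H
  1 × O: no H
  Total hydrogens = 11.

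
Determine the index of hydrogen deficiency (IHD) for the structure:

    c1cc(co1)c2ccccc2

7

Molecular formula from the SMILES: C10H8O.
DoU = (2C + 2 + N − H − X)/2 = (2·10 + 2 + 0 − 8 − 0)/2 = 14/2 = 7.
(Structurally: 2 ring(s) + 5 π bond(s) = 7.)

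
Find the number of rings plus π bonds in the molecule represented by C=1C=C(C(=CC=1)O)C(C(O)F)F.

4

Molecular formula from the SMILES: C8H8F2O2.
DoU = (2C + 2 + N − H − X)/2 = (2·8 + 2 + 0 − 8 − 2)/2 = 8/2 = 4.
(Structurally: 1 ring(s) + 3 π bond(s) = 4.)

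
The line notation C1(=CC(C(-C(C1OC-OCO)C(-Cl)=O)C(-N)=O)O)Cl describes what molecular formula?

Heavy atoms from the SMILES: 10 C, 2 Cl, 1 N, 6 O.
Implicit hydrogens by atom environment:
  5 × C: 1 H each → 5
  4 × O: no H
  3 × C: no H
  2 × C: 2 H each → 4
  2 × Cl: no H
  2 × O: 1 H each → 2
  1 × N: 2 H
  Total hydrogens = 13.
Molecular formula: C10H13Cl2NO6

C10H13Cl2NO6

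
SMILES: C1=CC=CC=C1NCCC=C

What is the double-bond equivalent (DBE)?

5

Molecular formula from the SMILES: C10H13N.
DoU = (2C + 2 + N − H − X)/2 = (2·10 + 2 + 1 − 13 − 0)/2 = 10/2 = 5.
(Structurally: 1 ring(s) + 4 π bond(s) = 5.)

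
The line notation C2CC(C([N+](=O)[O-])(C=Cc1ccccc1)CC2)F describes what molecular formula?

C14H16FNO2

Heavy atoms from the SMILES: 14 C, 1 F, 1 N, 2 O.
Implicit hydrogens by atom environment:
  5 × C (aromatic): 1 H each → 5
  4 × C: 2 H each → 8
  3 × C: 1 H each → 3
  1 × C: no H
  1 × C (aromatic): no H
  1 × F: no H
  1 × N (charge +1): no H
  1 × O: no H
  1 × O (charge -1): no H
  Total hydrogens = 16.
Molecular formula: C14H16FNO2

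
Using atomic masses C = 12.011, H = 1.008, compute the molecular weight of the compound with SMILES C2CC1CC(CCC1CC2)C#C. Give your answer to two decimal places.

Molecular formula: C12H18.
M = 12×12.011 + 18×1.008 = 162.28 g/mol.

162.28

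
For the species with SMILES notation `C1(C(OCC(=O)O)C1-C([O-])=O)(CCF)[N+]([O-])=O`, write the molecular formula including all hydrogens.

C8H9FNO7-

Heavy atoms from the SMILES: 8 C, 1 F, 1 N, 7 O.
Implicit hydrogens by atom environment:
  4 × O: no H
  3 × C: 2 H each → 6
  3 × C: no H
  2 × C: 1 H each → 2
  2 × O (charge -1): no H
  1 × F: no H
  1 × N (charge +1): no H
  1 × O: 1 H
  Total hydrogens = 9.
Net charge -1.
Molecular formula: C8H9FNO7-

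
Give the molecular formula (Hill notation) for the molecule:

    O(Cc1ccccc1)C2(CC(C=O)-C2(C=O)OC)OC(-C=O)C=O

C17H18O7

Heavy atoms from the SMILES: 17 C, 7 O.
Implicit hydrogens by atom environment:
  7 × O: no H
  6 × C: 1 H each → 6
  5 × C (aromatic): 1 H each → 5
  2 × C: 2 H each → 4
  2 × C: no H
  1 × C: 3 H
  1 × C (aromatic): no H
  Total hydrogens = 18.
Molecular formula: C17H18O7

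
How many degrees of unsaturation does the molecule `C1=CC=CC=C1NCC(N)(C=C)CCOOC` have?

5

Molecular formula from the SMILES: C13H20N2O2.
DoU = (2C + 2 + N − H − X)/2 = (2·13 + 2 + 2 − 20 − 0)/2 = 10/2 = 5.
(Structurally: 1 ring(s) + 4 π bond(s) = 5.)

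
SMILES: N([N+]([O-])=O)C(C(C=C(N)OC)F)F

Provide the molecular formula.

Heavy atoms from the SMILES: 5 C, 2 F, 3 N, 3 O.
Implicit hydrogens by atom environment:
  3 × C: 1 H each → 3
  2 × F: no H
  2 × O: no H
  1 × C: 3 H
  1 × C: no H
  1 × N: 2 H
  1 × N: 1 H
  1 × N (charge +1): no H
  1 × O (charge -1): no H
  Total hydrogens = 9.
Molecular formula: C5H9F2N3O3

C5H9F2N3O3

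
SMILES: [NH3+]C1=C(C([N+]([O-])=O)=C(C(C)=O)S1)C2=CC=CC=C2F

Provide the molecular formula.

Heavy atoms from the SMILES: 12 C, 1 F, 2 N, 3 O, 1 S.
Implicit hydrogens by atom environment:
  6 × C (aromatic): no H
  4 × C (aromatic): 1 H each → 4
  2 × O: no H
  1 × C: 3 H
  1 × C: no H
  1 × F: no H
  1 × N (charge +1): 3 H
  1 × N (charge +1): no H
  1 × O (charge -1): no H
  1 × S (aromatic): no H
  Total hydrogens = 10.
Net charge +1.
Molecular formula: C12H10FN2O3S+

C12H10FN2O3S+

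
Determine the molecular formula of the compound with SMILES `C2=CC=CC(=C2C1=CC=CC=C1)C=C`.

C14H12

Heavy atoms from the SMILES: 14 C.
Implicit hydrogens by atom environment:
  9 × C (aromatic): 1 H each → 9
  3 × C (aromatic): no H
  1 × C: 2 H
  1 × C: 1 H
  Total hydrogens = 12.
Molecular formula: C14H12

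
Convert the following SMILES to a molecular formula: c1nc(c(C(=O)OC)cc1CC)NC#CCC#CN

Heavy atoms from the SMILES: 14 C, 3 N, 2 O.
Implicit hydrogens by atom environment:
  5 × C: no H
  3 × C (aromatic): no H
  2 × C: 3 H each → 6
  2 × C: 2 H each → 4
  2 × C (aromatic): 1 H each → 2
  2 × O: no H
  1 × N: 2 H
  1 × N: 1 H
  1 × N (aromatic): no H
  Total hydrogens = 15.
Molecular formula: C14H15N3O2

C14H15N3O2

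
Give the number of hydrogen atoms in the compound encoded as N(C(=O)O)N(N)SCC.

Hydrogens are implicit in SMILES; fill each atom to its normal valence:
  1 × C: 3 H
  1 × C: 2 H
  1 × C: no H
  1 × N: 2 H
  1 × N: 1 H
  1 × N: no H
  1 × O: 1 H
  1 × O: no H
  1 × S: no H
  Total hydrogens = 9.

9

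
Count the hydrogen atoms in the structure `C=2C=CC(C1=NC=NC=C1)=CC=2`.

8

Hydrogens are implicit in SMILES; fill each atom to its normal valence:
  8 × C (aromatic): 1 H each → 8
  2 × C (aromatic): no H
  2 × N (aromatic): no H
  Total hydrogens = 8.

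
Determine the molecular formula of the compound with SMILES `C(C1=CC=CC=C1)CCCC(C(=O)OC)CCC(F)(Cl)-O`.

Heavy atoms from the SMILES: 16 C, 1 Cl, 1 F, 3 O.
Implicit hydrogens by atom environment:
  6 × C: 2 H each → 12
  5 × C (aromatic): 1 H each → 5
  2 × C: no H
  2 × O: no H
  1 × C: 3 H
  1 × C: 1 H
  1 × C (aromatic): no H
  1 × Cl: no H
  1 × F: no H
  1 × O: 1 H
  Total hydrogens = 22.
Molecular formula: C16H22ClFO3

C16H22ClFO3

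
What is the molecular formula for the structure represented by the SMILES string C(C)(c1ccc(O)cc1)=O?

Heavy atoms from the SMILES: 8 C, 2 O.
Implicit hydrogens by atom environment:
  4 × C (aromatic): 1 H each → 4
  2 × C (aromatic): no H
  1 × C: 3 H
  1 × C: no H
  1 × O: 1 H
  1 × O: no H
  Total hydrogens = 8.
Molecular formula: C8H8O2

C8H8O2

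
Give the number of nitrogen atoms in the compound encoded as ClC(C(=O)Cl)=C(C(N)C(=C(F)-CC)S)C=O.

1

The symbol for nitrogen appears 1 time in the SMILES.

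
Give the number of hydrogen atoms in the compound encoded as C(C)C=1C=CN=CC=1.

Hydrogens are implicit in SMILES; fill each atom to its normal valence:
  4 × C (aromatic): 1 H each → 4
  1 × C: 3 H
  1 × C: 2 H
  1 × C (aromatic): no H
  1 × N (aromatic): no H
  Total hydrogens = 9.

9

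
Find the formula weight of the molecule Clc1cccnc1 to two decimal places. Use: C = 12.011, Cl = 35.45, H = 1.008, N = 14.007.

Molecular formula: C5H4ClN.
M = 5×12.011 + 1×35.45 + 4×1.008 + 1×14.007 = 113.54 g/mol.

113.54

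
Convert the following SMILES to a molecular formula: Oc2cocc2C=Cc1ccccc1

C12H10O2

Heavy atoms from the SMILES: 12 C, 2 O.
Implicit hydrogens by atom environment:
  7 × C (aromatic): 1 H each → 7
  3 × C (aromatic): no H
  2 × C: 1 H each → 2
  1 × O: 1 H
  1 × O (aromatic): no H
  Total hydrogens = 10.
Molecular formula: C12H10O2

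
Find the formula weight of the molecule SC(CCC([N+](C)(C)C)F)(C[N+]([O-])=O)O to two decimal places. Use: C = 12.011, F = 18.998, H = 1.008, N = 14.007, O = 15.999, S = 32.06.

Molecular formula: C8H18FN2O3S+.
M = 8×12.011 + 1×18.998 + 18×1.008 + 2×14.007 + 3×15.999 + 1×32.06 = 241.30 g/mol.

241.30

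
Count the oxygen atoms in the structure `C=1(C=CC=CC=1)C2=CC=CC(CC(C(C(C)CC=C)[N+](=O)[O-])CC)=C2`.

The symbol for oxygen appears 2 times in the SMILES.

2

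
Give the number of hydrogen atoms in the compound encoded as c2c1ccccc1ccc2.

8

Hydrogens are implicit in SMILES; fill each atom to its normal valence:
  8 × C (aromatic): 1 H each → 8
  2 × C (aromatic): no H
  Total hydrogens = 8.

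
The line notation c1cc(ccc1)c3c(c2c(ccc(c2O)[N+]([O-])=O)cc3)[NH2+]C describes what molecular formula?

Heavy atoms from the SMILES: 17 C, 2 N, 3 O.
Implicit hydrogens by atom environment:
  9 × C (aromatic): 1 H each → 9
  7 × C (aromatic): no H
  1 × C: 3 H
  1 × N (charge +1): 2 H
  1 × N (charge +1): no H
  1 × O: 1 H
  1 × O: no H
  1 × O (charge -1): no H
  Total hydrogens = 15.
Net charge +1.
Molecular formula: C17H15N2O3+

C17H15N2O3+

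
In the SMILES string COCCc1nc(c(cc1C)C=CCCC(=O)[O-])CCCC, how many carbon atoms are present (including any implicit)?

18

The symbol for carbon appears 18 times in the SMILES. Lowercase c denotes aromatic carbon and counts toward C.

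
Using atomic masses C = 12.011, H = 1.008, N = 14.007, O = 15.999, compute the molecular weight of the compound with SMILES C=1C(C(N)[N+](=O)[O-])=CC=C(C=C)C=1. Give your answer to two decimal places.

Molecular formula: C9H10N2O2.
M = 9×12.011 + 10×1.008 + 2×14.007 + 2×15.999 = 178.19 g/mol.

178.19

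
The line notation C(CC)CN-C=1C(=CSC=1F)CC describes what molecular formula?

Heavy atoms from the SMILES: 10 C, 1 F, 1 N, 1 S.
Implicit hydrogens by atom environment:
  4 × C: 2 H each → 8
  3 × C (aromatic): no H
  2 × C: 3 H each → 6
  1 × C (aromatic): 1 H
  1 × F: no H
  1 × N: 1 H
  1 × S (aromatic): no H
  Total hydrogens = 16.
Molecular formula: C10H16FNS

C10H16FNS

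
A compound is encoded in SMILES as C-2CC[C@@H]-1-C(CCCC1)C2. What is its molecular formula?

C10H18

Heavy atoms from the SMILES: 10 C.
Implicit hydrogens by atom environment:
  8 × C: 2 H each → 16
  2 × C: 1 H each → 2
  Total hydrogens = 18.
Molecular formula: C10H18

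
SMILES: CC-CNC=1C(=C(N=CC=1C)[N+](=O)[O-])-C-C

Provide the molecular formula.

Heavy atoms from the SMILES: 11 C, 3 N, 2 O.
Implicit hydrogens by atom environment:
  4 × C (aromatic): no H
  3 × C: 3 H each → 9
  3 × C: 2 H each → 6
  1 × C (aromatic): 1 H
  1 × N: 1 H
  1 × N (aromatic): no H
  1 × N (charge +1): no H
  1 × O: no H
  1 × O (charge -1): no H
  Total hydrogens = 17.
Molecular formula: C11H17N3O2

C11H17N3O2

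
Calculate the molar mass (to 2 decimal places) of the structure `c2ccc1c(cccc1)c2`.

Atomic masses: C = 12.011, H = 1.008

Molecular formula: C10H8.
M = 10×12.011 + 8×1.008 = 128.17 g/mol.

128.17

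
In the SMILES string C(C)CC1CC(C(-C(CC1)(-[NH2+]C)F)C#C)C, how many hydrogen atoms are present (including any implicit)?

Hydrogens are implicit in SMILES; fill each atom to its normal valence:
  5 × C: 2 H each → 10
  4 × C: 1 H each → 4
  3 × C: 3 H each → 9
  2 × C: no H
  1 × F: no H
  1 × N (charge +1): 2 H
  Total hydrogens = 25.

25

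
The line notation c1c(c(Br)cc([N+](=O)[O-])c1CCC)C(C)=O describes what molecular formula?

Heavy atoms from the SMILES: 1 Br, 11 C, 1 N, 3 O.
Implicit hydrogens by atom environment:
  4 × C (aromatic): no H
  2 × C: 3 H each → 6
  2 × C: 2 H each → 4
  2 × C (aromatic): 1 H each → 2
  2 × O: no H
  1 × Br: no H
  1 × C: no H
  1 × N (charge +1): no H
  1 × O (charge -1): no H
  Total hydrogens = 12.
Molecular formula: C11H12BrNO3

C11H12BrNO3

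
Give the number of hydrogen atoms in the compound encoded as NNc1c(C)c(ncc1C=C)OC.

Hydrogens are implicit in SMILES; fill each atom to its normal valence:
  4 × C (aromatic): no H
  2 × C: 3 H each → 6
  1 × C: 2 H
  1 × C (aromatic): 1 H
  1 × C: 1 H
  1 × N: 2 H
  1 × N: 1 H
  1 × N (aromatic): no H
  1 × O: no H
  Total hydrogens = 13.

13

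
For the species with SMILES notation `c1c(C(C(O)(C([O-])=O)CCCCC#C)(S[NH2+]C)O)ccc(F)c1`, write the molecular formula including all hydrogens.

Heavy atoms from the SMILES: 16 C, 1 F, 1 N, 4 O, 1 S.
Implicit hydrogens by atom environment:
  4 × C: 2 H each → 8
  4 × C (aromatic): 1 H each → 4
  4 × C: no H
  2 × C (aromatic): no H
  2 × O: 1 H each → 2
  1 × C: 3 H
  1 × C: 1 H
  1 × F: no H
  1 × N (charge +1): 2 H
  1 × O: no H
  1 × O (charge -1): no H
  1 × S: no H
  Total hydrogens = 20.
Molecular formula: C16H20FNO4S

C16H20FNO4S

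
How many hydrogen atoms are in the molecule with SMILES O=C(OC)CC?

Hydrogens are implicit in SMILES; fill each atom to its normal valence:
  2 × C: 3 H each → 6
  2 × O: no H
  1 × C: 2 H
  1 × C: no H
  Total hydrogens = 8.

8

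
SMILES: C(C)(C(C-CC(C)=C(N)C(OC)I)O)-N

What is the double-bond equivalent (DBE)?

1

Molecular formula from the SMILES: C10H21IN2O2.
DoU = (2C + 2 + N − H − X)/2 = (2·10 + 2 + 2 − 21 − 1)/2 = 2/2 = 1.
(Structurally: 0 ring(s) + 1 π bond(s) = 1.)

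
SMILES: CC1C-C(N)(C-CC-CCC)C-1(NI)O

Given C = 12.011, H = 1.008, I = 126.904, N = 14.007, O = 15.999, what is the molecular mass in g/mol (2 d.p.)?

Molecular formula: C11H23IN2O.
M = 11×12.011 + 23×1.008 + 1×126.904 + 2×14.007 + 1×15.999 = 326.22 g/mol.

326.22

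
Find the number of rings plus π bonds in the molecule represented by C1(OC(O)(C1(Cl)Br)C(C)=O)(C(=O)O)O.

3

Molecular formula from the SMILES: C6H6BrClO6.
DoU = (2C + 2 + N − H − X)/2 = (2·6 + 2 + 0 − 6 − 2)/2 = 6/2 = 3.
(Structurally: 1 ring(s) + 2 π bond(s) = 3.)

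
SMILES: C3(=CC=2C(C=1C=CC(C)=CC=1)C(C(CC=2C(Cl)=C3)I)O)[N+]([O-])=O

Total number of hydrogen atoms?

Hydrogens are implicit in SMILES; fill each atom to its normal valence:
  6 × C (aromatic): 1 H each → 6
  6 × C (aromatic): no H
  3 × C: 1 H each → 3
  1 × C: 3 H
  1 × C: 2 H
  1 × Cl: no H
  1 × I: no H
  1 × N (charge +1): no H
  1 × O: 1 H
  1 × O: no H
  1 × O (charge -1): no H
  Total hydrogens = 15.

15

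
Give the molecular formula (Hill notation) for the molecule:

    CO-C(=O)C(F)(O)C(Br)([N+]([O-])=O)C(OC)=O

Heavy atoms from the SMILES: 1 Br, 6 C, 1 F, 1 N, 7 O.
Implicit hydrogens by atom environment:
  5 × O: no H
  4 × C: no H
  2 × C: 3 H each → 6
  1 × Br: no H
  1 × F: no H
  1 × N (charge +1): no H
  1 × O: 1 H
  1 × O (charge -1): no H
  Total hydrogens = 7.
Molecular formula: C6H7BrFNO7

C6H7BrFNO7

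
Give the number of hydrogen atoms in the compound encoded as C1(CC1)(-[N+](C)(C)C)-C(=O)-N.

15

Hydrogens are implicit in SMILES; fill each atom to its normal valence:
  3 × C: 3 H each → 9
  2 × C: 2 H each → 4
  2 × C: no H
  1 × N: 2 H
  1 × N (charge +1): no H
  1 × O: no H
  Total hydrogens = 15.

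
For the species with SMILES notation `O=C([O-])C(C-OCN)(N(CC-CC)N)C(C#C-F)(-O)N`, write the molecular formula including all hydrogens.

Heavy atoms from the SMILES: 11 C, 1 F, 4 N, 4 O.
Implicit hydrogens by atom environment:
  5 × C: 2 H each → 10
  5 × C: no H
  3 × N: 2 H each → 6
  2 × O: no H
  1 × C: 3 H
  1 × F: no H
  1 × N: no H
  1 × O: 1 H
  1 × O (charge -1): no H
  Total hydrogens = 20.
Net charge -1.
Molecular formula: C11H20FN4O4-

C11H20FN4O4-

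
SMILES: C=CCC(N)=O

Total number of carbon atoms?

The symbol for carbon appears 4 times in the SMILES.

4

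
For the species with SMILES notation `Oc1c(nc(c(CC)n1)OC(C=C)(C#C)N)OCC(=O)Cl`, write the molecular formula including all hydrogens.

Heavy atoms from the SMILES: 13 C, 1 Cl, 3 N, 4 O.
Implicit hydrogens by atom environment:
  4 × C (aromatic): no H
  3 × C: 2 H each → 6
  3 × C: no H
  3 × O: no H
  2 × C: 1 H each → 2
  2 × N (aromatic): no H
  1 × C: 3 H
  1 × Cl: no H
  1 × N: 2 H
  1 × O: 1 H
  Total hydrogens = 14.
Molecular formula: C13H14ClN3O4

C13H14ClN3O4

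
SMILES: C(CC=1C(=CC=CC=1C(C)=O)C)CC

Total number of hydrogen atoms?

Hydrogens are implicit in SMILES; fill each atom to its normal valence:
  3 × C: 3 H each → 9
  3 × C: 2 H each → 6
  3 × C (aromatic): 1 H each → 3
  3 × C (aromatic): no H
  1 × C: no H
  1 × O: no H
  Total hydrogens = 18.

18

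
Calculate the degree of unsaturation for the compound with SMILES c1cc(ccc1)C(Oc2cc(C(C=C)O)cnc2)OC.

9

Molecular formula from the SMILES: C16H17NO3.
DoU = (2C + 2 + N − H − X)/2 = (2·16 + 2 + 1 − 17 − 0)/2 = 18/2 = 9.
(Structurally: 2 ring(s) + 7 π bond(s) = 9.)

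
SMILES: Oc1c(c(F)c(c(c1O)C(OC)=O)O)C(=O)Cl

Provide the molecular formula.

C9H6ClFO6

Heavy atoms from the SMILES: 9 C, 1 Cl, 1 F, 6 O.
Implicit hydrogens by atom environment:
  6 × C (aromatic): no H
  3 × O: 1 H each → 3
  3 × O: no H
  2 × C: no H
  1 × C: 3 H
  1 × Cl: no H
  1 × F: no H
  Total hydrogens = 6.
Molecular formula: C9H6ClFO6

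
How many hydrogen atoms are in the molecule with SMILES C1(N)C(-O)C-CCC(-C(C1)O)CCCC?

25

Hydrogens are implicit in SMILES; fill each atom to its normal valence:
  7 × C: 2 H each → 14
  4 × C: 1 H each → 4
  2 × O: 1 H each → 2
  1 × C: 3 H
  1 × N: 2 H
  Total hydrogens = 25.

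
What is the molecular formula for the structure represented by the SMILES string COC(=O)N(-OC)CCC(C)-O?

Heavy atoms from the SMILES: 7 C, 1 N, 4 O.
Implicit hydrogens by atom environment:
  3 × C: 3 H each → 9
  3 × O: no H
  2 × C: 2 H each → 4
  1 × C: 1 H
  1 × C: no H
  1 × N: no H
  1 × O: 1 H
  Total hydrogens = 15.
Molecular formula: C7H15NO4

C7H15NO4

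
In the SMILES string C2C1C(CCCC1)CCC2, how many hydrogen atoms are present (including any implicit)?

18

Hydrogens are implicit in SMILES; fill each atom to its normal valence:
  8 × C: 2 H each → 16
  2 × C: 1 H each → 2
  Total hydrogens = 18.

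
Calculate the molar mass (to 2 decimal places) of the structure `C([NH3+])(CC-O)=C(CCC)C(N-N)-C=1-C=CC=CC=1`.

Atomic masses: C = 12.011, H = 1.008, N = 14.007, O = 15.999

Molecular formula: C14H24N3O+.
M = 14×12.011 + 24×1.008 + 3×14.007 + 1×15.999 = 250.37 g/mol.

250.37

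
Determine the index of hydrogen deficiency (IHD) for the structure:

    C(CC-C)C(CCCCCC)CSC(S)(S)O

0

Molecular formula from the SMILES: C13H28OS3.
DoU = (2C + 2 + N − H − X)/2 = (2·13 + 2 + 0 − 28 − 0)/2 = 0/2 = 0.
(Structurally: 0 ring(s) + 0 π bond(s) = 0.)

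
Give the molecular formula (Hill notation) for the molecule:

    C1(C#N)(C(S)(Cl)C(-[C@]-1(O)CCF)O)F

Heavy atoms from the SMILES: 7 C, 1 Cl, 2 F, 1 N, 2 O, 1 S.
Implicit hydrogens by atom environment:
  4 × C: no H
  2 × C: 2 H each → 4
  2 × F: no H
  2 × O: 1 H each → 2
  1 × C: 1 H
  1 × Cl: no H
  1 × N: no H
  1 × S: 1 H
  Total hydrogens = 8.
Molecular formula: C7H8ClF2NO2S

C7H8ClF2NO2S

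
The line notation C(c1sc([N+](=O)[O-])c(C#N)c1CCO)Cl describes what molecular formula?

C8H7ClN2O3S

Heavy atoms from the SMILES: 8 C, 1 Cl, 2 N, 3 O, 1 S.
Implicit hydrogens by atom environment:
  4 × C (aromatic): no H
  3 × C: 2 H each → 6
  1 × C: no H
  1 × Cl: no H
  1 × N: no H
  1 × N (charge +1): no H
  1 × O: 1 H
  1 × O: no H
  1 × O (charge -1): no H
  1 × S (aromatic): no H
  Total hydrogens = 7.
Molecular formula: C8H7ClN2O3S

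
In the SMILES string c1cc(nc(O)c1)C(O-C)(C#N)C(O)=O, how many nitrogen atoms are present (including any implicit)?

2

The symbol for nitrogen appears 2 times in the SMILES.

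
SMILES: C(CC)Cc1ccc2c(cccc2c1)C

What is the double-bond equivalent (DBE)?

Molecular formula from the SMILES: C15H18.
DoU = (2C + 2 + N − H − X)/2 = (2·15 + 2 + 0 − 18 − 0)/2 = 14/2 = 7.
(Structurally: 2 ring(s) + 5 π bond(s) = 7.)

7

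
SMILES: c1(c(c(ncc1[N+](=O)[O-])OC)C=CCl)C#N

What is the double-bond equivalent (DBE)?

Molecular formula from the SMILES: C9H6ClN3O3.
DoU = (2C + 2 + N − H − X)/2 = (2·9 + 2 + 3 − 6 − 1)/2 = 16/2 = 8.
(Structurally: 1 ring(s) + 7 π bond(s) = 8.)

8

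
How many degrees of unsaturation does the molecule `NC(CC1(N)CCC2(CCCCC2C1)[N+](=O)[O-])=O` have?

Molecular formula from the SMILES: C12H21N3O3.
DoU = (2C + 2 + N − H − X)/2 = (2·12 + 2 + 3 − 21 − 0)/2 = 8/2 = 4.
(Structurally: 2 ring(s) + 2 π bond(s) = 4.)

4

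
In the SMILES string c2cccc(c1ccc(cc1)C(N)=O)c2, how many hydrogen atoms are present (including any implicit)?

11

Hydrogens are implicit in SMILES; fill each atom to its normal valence:
  9 × C (aromatic): 1 H each → 9
  3 × C (aromatic): no H
  1 × C: no H
  1 × N: 2 H
  1 × O: no H
  Total hydrogens = 11.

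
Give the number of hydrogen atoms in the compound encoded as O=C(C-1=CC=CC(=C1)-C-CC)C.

14

Hydrogens are implicit in SMILES; fill each atom to its normal valence:
  4 × C (aromatic): 1 H each → 4
  2 × C: 3 H each → 6
  2 × C: 2 H each → 4
  2 × C (aromatic): no H
  1 × C: no H
  1 × O: no H
  Total hydrogens = 14.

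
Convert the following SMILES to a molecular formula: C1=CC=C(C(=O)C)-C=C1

C8H8O

Heavy atoms from the SMILES: 8 C, 1 O.
Implicit hydrogens by atom environment:
  5 × C (aromatic): 1 H each → 5
  1 × C: 3 H
  1 × C (aromatic): no H
  1 × C: no H
  1 × O: no H
  Total hydrogens = 8.
Molecular formula: C8H8O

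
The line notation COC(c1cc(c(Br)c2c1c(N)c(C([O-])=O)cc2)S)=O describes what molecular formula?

C13H9BrNO4S-

Heavy atoms from the SMILES: 1 Br, 13 C, 1 N, 4 O, 1 S.
Implicit hydrogens by atom environment:
  7 × C (aromatic): no H
  3 × C (aromatic): 1 H each → 3
  3 × O: no H
  2 × C: no H
  1 × Br: no H
  1 × C: 3 H
  1 × N: 2 H
  1 × O (charge -1): no H
  1 × S: 1 H
  Total hydrogens = 9.
Net charge -1.
Molecular formula: C13H9BrNO4S-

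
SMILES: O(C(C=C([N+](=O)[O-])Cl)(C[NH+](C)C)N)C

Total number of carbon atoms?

7

The symbol for carbon appears 7 times in the SMILES. (Cl is a single chlorine, not C + l.)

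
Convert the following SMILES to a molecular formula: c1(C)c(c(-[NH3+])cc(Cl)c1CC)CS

Heavy atoms from the SMILES: 10 C, 1 Cl, 1 N, 1 S.
Implicit hydrogens by atom environment:
  5 × C (aromatic): no H
  2 × C: 3 H each → 6
  2 × C: 2 H each → 4
  1 × C (aromatic): 1 H
  1 × Cl: no H
  1 × N (charge +1): 3 H
  1 × S: 1 H
  Total hydrogens = 15.
Net charge +1.
Molecular formula: C10H15ClNS+

C10H15ClNS+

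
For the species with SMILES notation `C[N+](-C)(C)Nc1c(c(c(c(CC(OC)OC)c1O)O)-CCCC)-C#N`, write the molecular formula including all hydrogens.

C18H30N3O4+

Heavy atoms from the SMILES: 18 C, 3 N, 4 O.
Implicit hydrogens by atom environment:
  6 × C: 3 H each → 18
  6 × C (aromatic): no H
  4 × C: 2 H each → 8
  2 × O: 1 H each → 2
  2 × O: no H
  1 × C: 1 H
  1 × C: no H
  1 × N: 1 H
  1 × N: no H
  1 × N (charge +1): no H
  Total hydrogens = 30.
Net charge +1.
Molecular formula: C18H30N3O4+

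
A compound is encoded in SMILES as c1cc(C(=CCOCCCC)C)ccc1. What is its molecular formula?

Heavy atoms from the SMILES: 14 C, 1 O.
Implicit hydrogens by atom environment:
  5 × C (aromatic): 1 H each → 5
  4 × C: 2 H each → 8
  2 × C: 3 H each → 6
  1 × C: 1 H
  1 × C: no H
  1 × C (aromatic): no H
  1 × O: no H
  Total hydrogens = 20.
Molecular formula: C14H20O

C14H20O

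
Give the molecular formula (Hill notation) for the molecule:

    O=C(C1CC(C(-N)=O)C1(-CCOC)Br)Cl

Heavy atoms from the SMILES: 1 Br, 9 C, 1 Cl, 1 N, 3 O.
Implicit hydrogens by atom environment:
  3 × C: 2 H each → 6
  3 × C: no H
  3 × O: no H
  2 × C: 1 H each → 2
  1 × Br: no H
  1 × C: 3 H
  1 × Cl: no H
  1 × N: 2 H
  Total hydrogens = 13.
Molecular formula: C9H13BrClNO3

C9H13BrClNO3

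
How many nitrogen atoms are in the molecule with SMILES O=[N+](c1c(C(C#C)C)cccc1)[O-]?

The symbol for nitrogen appears 1 time in the SMILES.

1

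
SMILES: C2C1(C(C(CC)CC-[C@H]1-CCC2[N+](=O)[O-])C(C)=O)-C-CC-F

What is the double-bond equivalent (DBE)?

4

Molecular formula from the SMILES: C17H28FNO3.
DoU = (2C + 2 + N − H − X)/2 = (2·17 + 2 + 1 − 28 − 1)/2 = 8/2 = 4.
(Structurally: 2 ring(s) + 2 π bond(s) = 4.)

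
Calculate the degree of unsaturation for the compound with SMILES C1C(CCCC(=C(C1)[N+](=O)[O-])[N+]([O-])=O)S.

Molecular formula from the SMILES: C8H12N2O4S.
DoU = (2C + 2 + N − H − X)/2 = (2·8 + 2 + 2 − 12 − 0)/2 = 8/2 = 4.
(Structurally: 1 ring(s) + 3 π bond(s) = 4.)

4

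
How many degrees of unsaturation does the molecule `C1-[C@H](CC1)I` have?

1

Molecular formula from the SMILES: C4H7I.
DoU = (2C + 2 + N − H − X)/2 = (2·4 + 2 + 0 − 7 − 1)/2 = 2/2 = 1.
(Structurally: 1 ring(s) + 0 π bond(s) = 1.)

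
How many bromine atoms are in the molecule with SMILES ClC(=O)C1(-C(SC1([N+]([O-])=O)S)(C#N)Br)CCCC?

The symbol for bromine appears 1 time in the SMILES.

1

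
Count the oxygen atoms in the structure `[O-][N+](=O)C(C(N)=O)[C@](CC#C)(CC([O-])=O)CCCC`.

The symbol for oxygen appears 5 times in the SMILES.

5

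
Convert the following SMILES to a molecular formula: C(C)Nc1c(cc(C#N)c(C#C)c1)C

Heavy atoms from the SMILES: 12 C, 2 N.
Implicit hydrogens by atom environment:
  4 × C (aromatic): no H
  2 × C: 3 H each → 6
  2 × C (aromatic): 1 H each → 2
  2 × C: no H
  1 × C: 2 H
  1 × C: 1 H
  1 × N: 1 H
  1 × N: no H
  Total hydrogens = 12.
Molecular formula: C12H12N2

C12H12N2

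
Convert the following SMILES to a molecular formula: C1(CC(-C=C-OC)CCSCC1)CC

C12H22OS

Heavy atoms from the SMILES: 12 C, 1 O, 1 S.
Implicit hydrogens by atom environment:
  6 × C: 2 H each → 12
  4 × C: 1 H each → 4
  2 × C: 3 H each → 6
  1 × O: no H
  1 × S: no H
  Total hydrogens = 22.
Molecular formula: C12H22OS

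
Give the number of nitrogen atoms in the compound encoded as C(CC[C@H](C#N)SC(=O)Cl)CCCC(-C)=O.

The symbol for nitrogen appears 1 time in the SMILES.

1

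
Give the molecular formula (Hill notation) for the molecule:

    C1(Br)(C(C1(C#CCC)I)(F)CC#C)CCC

C13H15BrFI

Heavy atoms from the SMILES: 1 Br, 13 C, 1 F, 1 I.
Implicit hydrogens by atom environment:
  6 × C: no H
  4 × C: 2 H each → 8
  2 × C: 3 H each → 6
  1 × Br: no H
  1 × C: 1 H
  1 × F: no H
  1 × I: no H
  Total hydrogens = 15.
Molecular formula: C13H15BrFI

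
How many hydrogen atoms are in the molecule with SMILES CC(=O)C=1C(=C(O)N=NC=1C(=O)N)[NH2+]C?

11

Hydrogens are implicit in SMILES; fill each atom to its normal valence:
  4 × C (aromatic): no H
  2 × C: 3 H each → 6
  2 × C: no H
  2 × N (aromatic): no H
  2 × O: no H
  1 × N (charge +1): 2 H
  1 × N: 2 H
  1 × O: 1 H
  Total hydrogens = 11.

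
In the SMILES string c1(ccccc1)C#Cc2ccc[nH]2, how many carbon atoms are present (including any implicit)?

The symbol for carbon appears 12 times in the SMILES. Lowercase c denotes aromatic carbon and counts toward C.

12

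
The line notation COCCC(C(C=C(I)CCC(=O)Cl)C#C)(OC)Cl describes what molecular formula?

C13H17Cl2IO3

Heavy atoms from the SMILES: 13 C, 2 Cl, 1 I, 3 O.
Implicit hydrogens by atom environment:
  4 × C: 2 H each → 8
  4 × C: no H
  3 × C: 1 H each → 3
  3 × O: no H
  2 × C: 3 H each → 6
  2 × Cl: no H
  1 × I: no H
  Total hydrogens = 17.
Molecular formula: C13H17Cl2IO3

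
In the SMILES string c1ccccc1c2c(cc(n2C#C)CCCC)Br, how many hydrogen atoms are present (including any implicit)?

Hydrogens are implicit in SMILES; fill each atom to its normal valence:
  6 × C (aromatic): 1 H each → 6
  4 × C (aromatic): no H
  3 × C: 2 H each → 6
  1 × Br: no H
  1 × C: 3 H
  1 × C: 1 H
  1 × C: no H
  1 × N (aromatic): no H
  Total hydrogens = 16.

16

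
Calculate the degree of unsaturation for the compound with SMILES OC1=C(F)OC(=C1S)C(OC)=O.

Molecular formula from the SMILES: C6H5FO4S.
DoU = (2C + 2 + N − H − X)/2 = (2·6 + 2 + 0 − 5 − 1)/2 = 8/2 = 4.
(Structurally: 1 ring(s) + 3 π bond(s) = 4.)

4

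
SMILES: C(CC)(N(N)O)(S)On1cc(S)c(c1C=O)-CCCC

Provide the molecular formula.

C12H21N3O3S2

Heavy atoms from the SMILES: 12 C, 3 N, 3 O, 2 S.
Implicit hydrogens by atom environment:
  4 × C: 2 H each → 8
  3 × C (aromatic): no H
  2 × C: 3 H each → 6
  2 × O: no H
  2 × S: 1 H each → 2
  1 × C (aromatic): 1 H
  1 × C: 1 H
  1 × C: no H
  1 × N: 2 H
  1 × N (aromatic): no H
  1 × N: no H
  1 × O: 1 H
  Total hydrogens = 21.
Molecular formula: C12H21N3O3S2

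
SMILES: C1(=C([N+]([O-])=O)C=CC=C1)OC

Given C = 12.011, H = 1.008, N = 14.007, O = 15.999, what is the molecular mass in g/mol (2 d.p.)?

153.14

Molecular formula: C7H7NO3.
M = 7×12.011 + 7×1.008 + 1×14.007 + 3×15.999 = 153.14 g/mol.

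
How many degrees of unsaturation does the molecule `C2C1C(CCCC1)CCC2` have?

2

Molecular formula from the SMILES: C10H18.
DoU = (2C + 2 + N − H − X)/2 = (2·10 + 2 + 0 − 18 − 0)/2 = 4/2 = 2.
(Structurally: 2 ring(s) + 0 π bond(s) = 2.)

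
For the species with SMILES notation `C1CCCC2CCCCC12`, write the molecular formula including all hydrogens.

C10H18

Heavy atoms from the SMILES: 10 C.
Implicit hydrogens by atom environment:
  8 × C: 2 H each → 16
  2 × C: 1 H each → 2
  Total hydrogens = 18.
Molecular formula: C10H18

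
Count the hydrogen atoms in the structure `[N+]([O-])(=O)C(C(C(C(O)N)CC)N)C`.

Hydrogens are implicit in SMILES; fill each atom to its normal valence:
  4 × C: 1 H each → 4
  2 × C: 3 H each → 6
  2 × N: 2 H each → 4
  1 × C: 2 H
  1 × N (charge +1): no H
  1 × O: 1 H
  1 × O: no H
  1 × O (charge -1): no H
  Total hydrogens = 17.

17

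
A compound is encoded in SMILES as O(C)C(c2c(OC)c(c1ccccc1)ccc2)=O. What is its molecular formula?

Heavy atoms from the SMILES: 15 C, 3 O.
Implicit hydrogens by atom environment:
  8 × C (aromatic): 1 H each → 8
  4 × C (aromatic): no H
  3 × O: no H
  2 × C: 3 H each → 6
  1 × C: no H
  Total hydrogens = 14.
Molecular formula: C15H14O3

C15H14O3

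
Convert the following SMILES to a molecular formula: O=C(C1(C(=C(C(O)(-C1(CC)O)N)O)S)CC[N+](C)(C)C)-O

C13H25N2O5S+

Heavy atoms from the SMILES: 13 C, 2 N, 5 O, 1 S.
Implicit hydrogens by atom environment:
  6 × C: no H
  4 × C: 3 H each → 12
  4 × O: 1 H each → 4
  3 × C: 2 H each → 6
  1 × N: 2 H
  1 × N (charge +1): no H
  1 × O: no H
  1 × S: 1 H
  Total hydrogens = 25.
Net charge +1.
Molecular formula: C13H25N2O5S+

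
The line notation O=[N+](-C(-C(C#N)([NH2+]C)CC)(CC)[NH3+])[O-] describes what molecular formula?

Heavy atoms from the SMILES: 8 C, 4 N, 2 O.
Implicit hydrogens by atom environment:
  3 × C: 3 H each → 9
  3 × C: no H
  2 × C: 2 H each → 4
  1 × N (charge +1): 3 H
  1 × N (charge +1): 2 H
  1 × N (charge +1): no H
  1 × N: no H
  1 × O: no H
  1 × O (charge -1): no H
  Total hydrogens = 18.
Net charge +2.
Molecular formula: [C8H18N4O2]2+

[C8H18N4O2]2+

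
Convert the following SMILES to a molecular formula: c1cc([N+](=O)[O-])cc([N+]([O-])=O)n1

C5H3N3O4

Heavy atoms from the SMILES: 5 C, 3 N, 4 O.
Implicit hydrogens by atom environment:
  3 × C (aromatic): 1 H each → 3
  2 × C (aromatic): no H
  2 × N (charge +1): no H
  2 × O: no H
  2 × O (charge -1): no H
  1 × N (aromatic): no H
  Total hydrogens = 3.
Molecular formula: C5H3N3O4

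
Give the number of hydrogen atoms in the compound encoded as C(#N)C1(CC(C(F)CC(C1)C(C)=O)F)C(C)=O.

15

Hydrogens are implicit in SMILES; fill each atom to its normal valence:
  4 × C: no H
  3 × C: 2 H each → 6
  3 × C: 1 H each → 3
  2 × C: 3 H each → 6
  2 × F: no H
  2 × O: no H
  1 × N: no H
  Total hydrogens = 15.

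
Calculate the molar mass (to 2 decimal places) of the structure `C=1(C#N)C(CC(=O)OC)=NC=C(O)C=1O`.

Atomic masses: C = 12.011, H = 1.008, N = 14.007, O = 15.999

208.17

Molecular formula: C9H8N2O4.
M = 9×12.011 + 8×1.008 + 2×14.007 + 4×15.999 = 208.17 g/mol.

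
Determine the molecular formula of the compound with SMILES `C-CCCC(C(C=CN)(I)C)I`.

C9H17I2N

Heavy atoms from the SMILES: 9 C, 2 I, 1 N.
Implicit hydrogens by atom environment:
  3 × C: 2 H each → 6
  3 × C: 1 H each → 3
  2 × C: 3 H each → 6
  2 × I: no H
  1 × C: no H
  1 × N: 2 H
  Total hydrogens = 17.
Molecular formula: C9H17I2N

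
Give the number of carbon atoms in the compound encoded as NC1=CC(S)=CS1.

The symbol for carbon appears 4 times in the SMILES.

4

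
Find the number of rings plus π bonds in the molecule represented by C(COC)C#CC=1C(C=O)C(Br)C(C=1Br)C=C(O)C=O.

Molecular formula from the SMILES: C14H14Br2O4.
DoU = (2C + 2 + N − H − X)/2 = (2·14 + 2 + 0 − 14 − 2)/2 = 14/2 = 7.
(Structurally: 1 ring(s) + 6 π bond(s) = 7.)

7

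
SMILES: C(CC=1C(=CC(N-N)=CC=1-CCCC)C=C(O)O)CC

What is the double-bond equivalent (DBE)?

5

Molecular formula from the SMILES: C16H26N2O2.
DoU = (2C + 2 + N − H − X)/2 = (2·16 + 2 + 2 − 26 − 0)/2 = 10/2 = 5.
(Structurally: 1 ring(s) + 4 π bond(s) = 5.)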